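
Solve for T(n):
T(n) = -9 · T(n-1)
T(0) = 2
Pure geometric recurrence with ratio -9.
By induction T(n) = T(0) · (-9)^n = 2 \left(-9\right)^{n}.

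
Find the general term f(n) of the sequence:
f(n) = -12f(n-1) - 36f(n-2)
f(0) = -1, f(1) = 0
Characteristic equation: x² + 12x + 36 = 0, which is (x - (-6))².
Repeated root r = -6.
General solution: f(n) = (A + Bn)·(-6)^n.
From f(0) = -1: A = -1.
From f(1) = 0: (A + B)·(-6) = 0 ⇒ B = 1.
So f(n) = \left(n - 1\right) \cdot (-6)^n.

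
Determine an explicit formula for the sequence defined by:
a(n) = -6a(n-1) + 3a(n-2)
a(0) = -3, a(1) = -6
Characteristic equation: x² + 6x - 3 = 0.
Discriminant Δ = (-6)² + 4·(3) = 48.
Roots r₁,₂ = (-6 ± √48)/2, so r₁ = -3 + 2 \sqrt{3}, r₂ = - 2 \sqrt{3} - 3.
General solution: a(n) = A·r₁^n + B·r₂^n.
From the initial conditions, A + B = -3 and r₁A + r₂B = -6.
Since r₁ - r₂ = √48: A = (-6 - (-3)r₂)/√48 = - \frac{5 \sqrt{3}}{4} - \frac{3}{2}, and B = -3 - A = - \frac{3}{2} + \frac{5 \sqrt{3}}{4}.
So a(n) = \left(- \frac{5 \sqrt{3}}{4} - \frac{3}{2}\right)\left(-3 + 2 \sqrt{3}\right)^n + \left(- \frac{3}{2} + \frac{5 \sqrt{3}}{4}\right)\left(- 2 \sqrt{3} - 3\right)^n.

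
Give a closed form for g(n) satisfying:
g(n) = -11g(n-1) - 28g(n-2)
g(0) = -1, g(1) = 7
Characteristic equation: x² + 11x + 28 = 0, which factors as (x - (-4))(x - (-7)) = 0.
Roots r₁ = -4, r₂ = -7 (distinct).
General solution: g(n) = A·(-4)^n + B·(-7)^n.
From g(0) = -1: A + B = -1.
From g(1) = 7: -4A - 7B = 7.
Solving: A = 0, B = -1.
So g(n) = - \left(-7\right)^{n}.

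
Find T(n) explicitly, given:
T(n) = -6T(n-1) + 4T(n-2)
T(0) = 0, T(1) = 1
Characteristic equation: x² + 6x - 4 = 0.
Discriminant Δ = (-6)² + 4·(4) = 52.
Roots r₁,₂ = (-6 ± √52)/2, so r₁ = -3 + \sqrt{13}, r₂ = - \sqrt{13} - 3.
General solution: T(n) = A·r₁^n + B·r₂^n.
From the initial conditions, A + B = 0 and r₁A + r₂B = 1.
Since r₁ - r₂ = √52: A = (1 - (0)r₂)/√52 = \frac{\sqrt{13}}{26}, and B = 0 - A = - \frac{\sqrt{13}}{26}.
So T(n) = \left(\frac{\sqrt{13}}{26}\right)\left(-3 + \sqrt{13}\right)^n + \left(- \frac{\sqrt{13}}{26}\right)\left(- \sqrt{13} - 3\right)^n.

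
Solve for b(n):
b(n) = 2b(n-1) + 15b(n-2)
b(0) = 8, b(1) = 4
Characteristic equation: x² - 2x - 15 = 0, which factors as (x - (-3))(x - (5)) = 0.
Roots r₁ = -3, r₂ = 5 (distinct).
General solution: b(n) = A·(-3)^n + B·(5)^n.
From b(0) = 8: A + B = 8.
From b(1) = 4: -3A + 5B = 4.
Solving: A = \frac{9}{2}, B = \frac{7}{2}.
So b(n) = \frac{9 \left(-3\right)^{n}}{2} + \frac{7 \cdot 5^{n}}{2}.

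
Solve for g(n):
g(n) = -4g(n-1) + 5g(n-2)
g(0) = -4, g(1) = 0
Characteristic equation: x² + 4x - 5 = 0, which factors as (x - (1))(x - (-5)) = 0.
Roots r₁ = 1, r₂ = -5 (distinct).
General solution: g(n) = A·(1)^n + B·(-5)^n.
From g(0) = -4: A + B = -4.
From g(1) = 0: A - 5B = 0.
Solving: A = - \frac{10}{3}, B = - \frac{2}{3}.
So g(n) = - \frac{2 \left(-5\right)^{n}}{3} - \frac{10}{3}.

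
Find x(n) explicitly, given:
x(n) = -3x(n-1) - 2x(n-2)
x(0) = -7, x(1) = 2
Characteristic equation: x² + 3x + 2 = 0, which factors as (x - (-2))(x - (-1)) = 0.
Roots r₁ = -2, r₂ = -1 (distinct).
General solution: x(n) = A·(-2)^n + B·(-1)^n.
From x(0) = -7: A + B = -7.
From x(1) = 2: -2A - B = 2.
Solving: A = 5, B = -12.
So x(n) = - 12 \left(-1\right)^{n} + 5 \left(-2\right)^{n}.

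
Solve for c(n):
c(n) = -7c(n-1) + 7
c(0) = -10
First-order linear non-homogeneous.
Homogeneous solution: c_h(n) = A·(-7)^n.
Try constant particular solution c_p = K: K = -7K + 7 ⇒ K = \frac{7}{8}.
General: c(n) = A·(-7)^n + \frac{7}{8}.
Apply c(0) = -10: A + \frac{7}{8} = -10 ⇒ A = - \frac{87}{8}.
So c(n) = \frac{7}{8} - \frac{87 \left(-7\right)^{n}}{8}.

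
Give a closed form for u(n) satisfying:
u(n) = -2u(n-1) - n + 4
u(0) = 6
First-order linear with linear forcing.
Homogeneous solution: u_h(n) = A·(-2)^n.
Try particular u_p(n) = pn + q. Substituting:
  pn + q = -2(p(n-1) + q) - n + 4.
Matching the n-coefficient: p = -2p - 1 ⇒ p = - \frac{1}{3}.
Matching constants: q = 2p - 2q + 4 ⇒ q = \frac{10}{9}.
General: u(n) = A·(-2)^n - \frac{n}{3} + \frac{10}{9}.
Apply u(0) = 6: A + \frac{10}{9} = 6 ⇒ A = \frac{44}{9}.
So u(n) = \frac{44 \left(-2\right)^{n}}{9} - \frac{n}{3} + \frac{10}{9}.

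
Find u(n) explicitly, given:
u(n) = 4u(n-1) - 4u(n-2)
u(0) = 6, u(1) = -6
Characteristic equation: x² - 4x + 4 = 0, which is (x - (2))².
Repeated root r = 2.
General solution: u(n) = (A + Bn)·(2)^n.
From u(0) = 6: A = 6.
From u(1) = -6: (A + B)·(2) = -6 ⇒ B = -9.
So u(n) = \left(6 - 9 n\right) \cdot (2)^n.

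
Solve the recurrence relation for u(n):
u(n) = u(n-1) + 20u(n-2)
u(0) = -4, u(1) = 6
Characteristic equation: x² - x - 20 = 0, which factors as (x - (5))(x - (-4)) = 0.
Roots r₁ = 5, r₂ = -4 (distinct).
General solution: u(n) = A·(5)^n + B·(-4)^n.
From u(0) = -4: A + B = -4.
From u(1) = 6: 5A - 4B = 6.
Solving: A = - \frac{10}{9}, B = - \frac{26}{9}.
So u(n) = - \frac{26 \left(-4\right)^{n}}{9} - \frac{10 \cdot 5^{n}}{9}.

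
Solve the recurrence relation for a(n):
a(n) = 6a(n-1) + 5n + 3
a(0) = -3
First-order linear with linear forcing.
Homogeneous solution: a_h(n) = A·(6)^n.
Try particular a_p(n) = pn + q. Substituting:
  pn + q = 6(p(n-1) + q) + 5n + 3.
Matching the n-coefficient: p = 6p + 5 ⇒ p = -1.
Matching constants: q = -6p + 6q + 3 ⇒ q = - \frac{9}{5}.
General: a(n) = A·(6)^n - n - \frac{9}{5}.
Apply a(0) = -3: A - \frac{9}{5} = -3 ⇒ A = - \frac{6}{5}.
So a(n) = - \frac{6 \cdot 6^{n}}{5} - n - \frac{9}{5}.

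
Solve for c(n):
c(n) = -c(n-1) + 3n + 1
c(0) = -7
First-order linear with linear forcing.
Homogeneous solution: c_h(n) = A·(-1)^n.
Try particular c_p(n) = pn + q. Substituting:
  pn + q = -(p(n-1) + q) + 3n + 1.
Matching the n-coefficient: p = -p + 3 ⇒ p = \frac{3}{2}.
Matching constants: q = p - q + 1 ⇒ q = \frac{5}{4}.
General: c(n) = A·(-1)^n + \frac{3 n}{2} + \frac{5}{4}.
Apply c(0) = -7: A + \frac{5}{4} = -7 ⇒ A = - \frac{33}{4}.
So c(n) = - \frac{33 \left(-1\right)^{n}}{4} + \frac{3 n}{2} + \frac{5}{4}.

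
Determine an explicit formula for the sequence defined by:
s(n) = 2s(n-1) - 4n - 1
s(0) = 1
First-order linear with linear forcing.
Homogeneous solution: s_h(n) = A·(2)^n.
Try particular s_p(n) = pn + q. Substituting:
  pn + q = 2(p(n-1) + q) - 4n - 1.
Matching the n-coefficient: p = 2p - 4 ⇒ p = 4.
Matching constants: q = -2p + 2q - 1 ⇒ q = 9.
General: s(n) = A·(2)^n + 4 n + 9.
Apply s(0) = 1: A + 9 = 1 ⇒ A = -8.
So s(n) = - 8 \cdot 2^{n} + 4 n + 9.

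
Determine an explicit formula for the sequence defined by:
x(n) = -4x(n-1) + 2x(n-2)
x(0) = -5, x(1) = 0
Characteristic equation: x² + 4x - 2 = 0.
Discriminant Δ = (-4)² + 4·(2) = 24.
Roots r₁,₂ = (-4 ± √24)/2, so r₁ = -2 + \sqrt{6}, r₂ = - \sqrt{6} - 2.
General solution: x(n) = A·r₁^n + B·r₂^n.
From the initial conditions, A + B = -5 and r₁A + r₂B = 0.
Since r₁ - r₂ = √24: A = (0 - (-5)r₂)/√24 = - \frac{5}{2} - \frac{5 \sqrt{6}}{6}, and B = -5 - A = - \frac{5}{2} + \frac{5 \sqrt{6}}{6}.
So x(n) = \left(- \frac{5}{2} - \frac{5 \sqrt{6}}{6}\right)\left(-2 + \sqrt{6}\right)^n + \left(- \frac{5}{2} + \frac{5 \sqrt{6}}{6}\right)\left(- \sqrt{6} - 2\right)^n.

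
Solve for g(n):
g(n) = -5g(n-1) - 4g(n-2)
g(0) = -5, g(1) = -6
Characteristic equation: x² + 5x + 4 = 0, which factors as (x - (-4))(x - (-1)) = 0.
Roots r₁ = -4, r₂ = -1 (distinct).
General solution: g(n) = A·(-4)^n + B·(-1)^n.
From g(0) = -5: A + B = -5.
From g(1) = -6: -4A - B = -6.
Solving: A = \frac{11}{3}, B = - \frac{26}{3}.
So g(n) = - \frac{26 \left(-1\right)^{n}}{3} + \frac{11 \left(-4\right)^{n}}{3}.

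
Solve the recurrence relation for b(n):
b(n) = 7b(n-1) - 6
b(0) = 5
First-order linear non-homogeneous.
Homogeneous solution: b_h(n) = A·(7)^n.
Try constant particular solution b_p = K: K = 7K - 6 ⇒ K = 1.
General: b(n) = A·(7)^n + 1.
Apply b(0) = 5: A + 1 = 5 ⇒ A = 4.
So b(n) = 4 \cdot 7^{n} + 1.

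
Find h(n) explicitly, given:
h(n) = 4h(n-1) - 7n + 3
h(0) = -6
First-order linear with linear forcing.
Homogeneous solution: h_h(n) = A·(4)^n.
Try particular h_p(n) = pn + q. Substituting:
  pn + q = 4(p(n-1) + q) - 7n + 3.
Matching the n-coefficient: p = 4p - 7 ⇒ p = \frac{7}{3}.
Matching constants: q = -4p + 4q + 3 ⇒ q = \frac{19}{9}.
General: h(n) = A·(4)^n + \frac{7 n}{3} + \frac{19}{9}.
Apply h(0) = -6: A + \frac{19}{9} = -6 ⇒ A = - \frac{73}{9}.
So h(n) = - \frac{73 \cdot 4^{n}}{9} + \frac{7 n}{3} + \frac{19}{9}.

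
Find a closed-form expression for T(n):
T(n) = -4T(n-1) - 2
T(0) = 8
First-order linear non-homogeneous.
Homogeneous solution: T_h(n) = A·(-4)^n.
Try constant particular solution T_p = K: K = -4K - 2 ⇒ K = - \frac{2}{5}.
General: T(n) = A·(-4)^n - \frac{2}{5}.
Apply T(0) = 8: A - \frac{2}{5} = 8 ⇒ A = \frac{42}{5}.
So T(n) = \frac{42 \left(-4\right)^{n}}{5} - \frac{2}{5}.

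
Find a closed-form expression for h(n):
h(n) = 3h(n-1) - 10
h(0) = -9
First-order linear non-homogeneous.
Homogeneous solution: h_h(n) = A·(3)^n.
Try constant particular solution h_p = K: K = 3K - 10 ⇒ K = 5.
General: h(n) = A·(3)^n + 5.
Apply h(0) = -9: A + 5 = -9 ⇒ A = -14.
So h(n) = 5 - 14 \cdot 3^{n}.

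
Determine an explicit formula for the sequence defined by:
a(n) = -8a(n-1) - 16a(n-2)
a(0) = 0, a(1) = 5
Characteristic equation: x² + 8x + 16 = 0, which is (x - (-4))².
Repeated root r = -4.
General solution: a(n) = (A + Bn)·(-4)^n.
From a(0) = 0: A = 0.
From a(1) = 5: (A + B)·(-4) = 5 ⇒ B = - \frac{5}{4}.
So a(n) = \left(- \frac{5 n}{4}\right) \cdot (-4)^n.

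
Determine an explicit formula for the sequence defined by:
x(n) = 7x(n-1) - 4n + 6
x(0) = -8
First-order linear with linear forcing.
Homogeneous solution: x_h(n) = A·(7)^n.
Try particular x_p(n) = pn + q. Substituting:
  pn + q = 7(p(n-1) + q) - 4n + 6.
Matching the n-coefficient: p = 7p - 4 ⇒ p = \frac{2}{3}.
Matching constants: q = -7p + 7q + 6 ⇒ q = - \frac{2}{9}.
General: x(n) = A·(7)^n + \frac{2 n}{3} - \frac{2}{9}.
Apply x(0) = -8: A - \frac{2}{9} = -8 ⇒ A = - \frac{70}{9}.
So x(n) = - \frac{70 \cdot 7^{n}}{9} + \frac{2 n}{3} - \frac{2}{9}.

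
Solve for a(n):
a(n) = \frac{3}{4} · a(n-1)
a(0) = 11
Pure geometric recurrence with ratio \frac{3}{4}.
By induction a(n) = a(0) · (\frac{3}{4})^n = 11 \left(\frac{3}{4}\right)^{n}.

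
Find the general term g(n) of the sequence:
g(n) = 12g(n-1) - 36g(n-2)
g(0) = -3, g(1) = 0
Characteristic equation: x² - 12x + 36 = 0, which is (x - (6))².
Repeated root r = 6.
General solution: g(n) = (A + Bn)·(6)^n.
From g(0) = -3: A = -3.
From g(1) = 0: (A + B)·(6) = 0 ⇒ B = 3.
So g(n) = \left(3 n - 3\right) \cdot (6)^n.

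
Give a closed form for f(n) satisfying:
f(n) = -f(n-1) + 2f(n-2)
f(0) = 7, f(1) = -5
Characteristic equation: x² + x - 2 = 0, which factors as (x - (1))(x - (-2)) = 0.
Roots r₁ = 1, r₂ = -2 (distinct).
General solution: f(n) = A·(1)^n + B·(-2)^n.
From f(0) = 7: A + B = 7.
From f(1) = -5: A - 2B = -5.
Solving: A = 3, B = 4.
So f(n) = 4 \left(-2\right)^{n} + 3.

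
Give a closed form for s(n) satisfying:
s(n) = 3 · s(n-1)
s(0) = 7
Pure geometric recurrence with ratio 3.
By induction s(n) = s(0) · (3)^n = 7 \cdot 3^{n}.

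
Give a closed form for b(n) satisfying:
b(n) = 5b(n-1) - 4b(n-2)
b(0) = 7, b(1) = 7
Characteristic equation: x² - 5x + 4 = 0, which factors as (x - (1))(x - (4)) = 0.
Roots r₁ = 1, r₂ = 4 (distinct).
General solution: b(n) = A·(1)^n + B·(4)^n.
From b(0) = 7: A + B = 7.
From b(1) = 7: A + 4B = 7.
Solving: A = 7, B = 0.
So b(n) = 7.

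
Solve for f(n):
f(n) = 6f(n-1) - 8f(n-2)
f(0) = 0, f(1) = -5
Characteristic equation: x² - 6x + 8 = 0, which factors as (x - (2))(x - (4)) = 0.
Roots r₁ = 2, r₂ = 4 (distinct).
General solution: f(n) = A·(2)^n + B·(4)^n.
From f(0) = 0: A + B = 0.
From f(1) = -5: 2A + 4B = -5.
Solving: A = \frac{5}{2}, B = - \frac{5}{2}.
So f(n) = \frac{5 \cdot 2^{n}}{2} - \frac{5 \cdot 4^{n}}{2}.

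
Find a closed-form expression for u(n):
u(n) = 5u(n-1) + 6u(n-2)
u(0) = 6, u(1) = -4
Characteristic equation: x² - 5x - 6 = 0, which factors as (x - (6))(x - (-1)) = 0.
Roots r₁ = 6, r₂ = -1 (distinct).
General solution: u(n) = A·(6)^n + B·(-1)^n.
From u(0) = 6: A + B = 6.
From u(1) = -4: 6A - B = -4.
Solving: A = \frac{2}{7}, B = \frac{40}{7}.
So u(n) = \frac{40 \left(-1\right)^{n}}{7} + \frac{2 \cdot 6^{n}}{7}.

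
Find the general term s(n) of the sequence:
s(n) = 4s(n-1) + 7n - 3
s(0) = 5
First-order linear with linear forcing.
Homogeneous solution: s_h(n) = A·(4)^n.
Try particular s_p(n) = pn + q. Substituting:
  pn + q = 4(p(n-1) + q) + 7n - 3.
Matching the n-coefficient: p = 4p + 7 ⇒ p = - \frac{7}{3}.
Matching constants: q = -4p + 4q - 3 ⇒ q = - \frac{19}{9}.
General: s(n) = A·(4)^n - \frac{7 n}{3} - \frac{19}{9}.
Apply s(0) = 5: A - \frac{19}{9} = 5 ⇒ A = \frac{64}{9}.
So s(n) = \frac{64 \cdot 4^{n}}{9} - \frac{7 n}{3} - \frac{19}{9}.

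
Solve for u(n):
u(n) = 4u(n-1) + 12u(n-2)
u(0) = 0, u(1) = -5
Characteristic equation: x² - 4x - 12 = 0, which factors as (x - (-2))(x - (6)) = 0.
Roots r₁ = -2, r₂ = 6 (distinct).
General solution: u(n) = A·(-2)^n + B·(6)^n.
From u(0) = 0: A + B = 0.
From u(1) = -5: -2A + 6B = -5.
Solving: A = \frac{5}{8}, B = - \frac{5}{8}.
So u(n) = \frac{5 \left(-2\right)^{n}}{8} - \frac{5 \cdot 6^{n}}{8}.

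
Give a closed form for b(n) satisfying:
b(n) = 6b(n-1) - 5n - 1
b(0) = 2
First-order linear with linear forcing.
Homogeneous solution: b_h(n) = A·(6)^n.
Try particular b_p(n) = pn + q. Substituting:
  pn + q = 6(p(n-1) + q) - 5n - 1.
Matching the n-coefficient: p = 6p - 5 ⇒ p = 1.
Matching constants: q = -6p + 6q - 1 ⇒ q = \frac{7}{5}.
General: b(n) = A·(6)^n + n + \frac{7}{5}.
Apply b(0) = 2: A + \frac{7}{5} = 2 ⇒ A = \frac{3}{5}.
So b(n) = \frac{3 \cdot 6^{n}}{5} + n + \frac{7}{5}.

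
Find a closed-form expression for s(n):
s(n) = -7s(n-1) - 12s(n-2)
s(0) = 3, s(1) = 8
Characteristic equation: x² + 7x + 12 = 0, which factors as (x - (-4))(x - (-3)) = 0.
Roots r₁ = -4, r₂ = -3 (distinct).
General solution: s(n) = A·(-4)^n + B·(-3)^n.
From s(0) = 3: A + B = 3.
From s(1) = 8: -4A - 3B = 8.
Solving: A = -17, B = 20.
So s(n) = 20 \left(-3\right)^{n} - 17 \left(-4\right)^{n}.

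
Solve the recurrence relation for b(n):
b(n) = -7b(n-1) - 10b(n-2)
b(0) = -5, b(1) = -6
Characteristic equation: x² + 7x + 10 = 0, which factors as (x - (-5))(x - (-2)) = 0.
Roots r₁ = -5, r₂ = -2 (distinct).
General solution: b(n) = A·(-5)^n + B·(-2)^n.
From b(0) = -5: A + B = -5.
From b(1) = -6: -5A - 2B = -6.
Solving: A = \frac{16}{3}, B = - \frac{31}{3}.
So b(n) = - \frac{31 \left(-2\right)^{n}}{3} + \frac{16 \left(-5\right)^{n}}{3}.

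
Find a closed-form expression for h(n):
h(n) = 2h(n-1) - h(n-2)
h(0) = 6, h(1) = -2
Characteristic equation: x² - 2x + 1 = 0, which is (x - (1))².
Repeated root r = 1.
General solution: h(n) = (A + Bn)·(1)^n.
From h(0) = 6: A = 6.
From h(1) = -2: (A + B)·(1) = -2 ⇒ B = -8.
So h(n) = \left(6 - 8 n\right) \cdot (1)^n.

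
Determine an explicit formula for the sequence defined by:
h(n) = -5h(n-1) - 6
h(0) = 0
First-order linear non-homogeneous.
Homogeneous solution: h_h(n) = A·(-5)^n.
Try constant particular solution h_p = K: K = -5K - 6 ⇒ K = -1.
General: h(n) = A·(-5)^n - 1.
Apply h(0) = 0: A - 1 = 0 ⇒ A = 1.
So h(n) = \left(-5\right)^{n} - 1.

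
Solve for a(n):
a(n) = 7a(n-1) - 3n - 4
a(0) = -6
First-order linear with linear forcing.
Homogeneous solution: a_h(n) = A·(7)^n.
Try particular a_p(n) = pn + q. Substituting:
  pn + q = 7(p(n-1) + q) - 3n - 4.
Matching the n-coefficient: p = 7p - 3 ⇒ p = \frac{1}{2}.
Matching constants: q = -7p + 7q - 4 ⇒ q = \frac{5}{4}.
General: a(n) = A·(7)^n + \frac{n}{2} + \frac{5}{4}.
Apply a(0) = -6: A + \frac{5}{4} = -6 ⇒ A = - \frac{29}{4}.
So a(n) = - \frac{29 \cdot 7^{n}}{4} + \frac{n}{2} + \frac{5}{4}.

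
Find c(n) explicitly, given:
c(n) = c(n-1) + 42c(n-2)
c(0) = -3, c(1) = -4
Characteristic equation: x² - x - 42 = 0, which factors as (x - (7))(x - (-6)) = 0.
Roots r₁ = 7, r₂ = -6 (distinct).
General solution: c(n) = A·(7)^n + B·(-6)^n.
From c(0) = -3: A + B = -3.
From c(1) = -4: 7A - 6B = -4.
Solving: A = - \frac{22}{13}, B = - \frac{17}{13}.
So c(n) = - \frac{17 \left(-6\right)^{n}}{13} - \frac{22 \cdot 7^{n}}{13}.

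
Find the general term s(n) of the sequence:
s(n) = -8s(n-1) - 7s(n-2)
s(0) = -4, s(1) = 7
Characteristic equation: x² + 8x + 7 = 0, which factors as (x - (-7))(x - (-1)) = 0.
Roots r₁ = -7, r₂ = -1 (distinct).
General solution: s(n) = A·(-7)^n + B·(-1)^n.
From s(0) = -4: A + B = -4.
From s(1) = 7: -7A - B = 7.
Solving: A = - \frac{1}{2}, B = - \frac{7}{2}.
So s(n) = - \frac{7 \left(-1\right)^{n}}{2} - \frac{\left(-7\right)^{n}}{2}.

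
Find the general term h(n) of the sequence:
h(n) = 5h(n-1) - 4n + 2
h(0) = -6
First-order linear with linear forcing.
Homogeneous solution: h_h(n) = A·(5)^n.
Try particular h_p(n) = pn + q. Substituting:
  pn + q = 5(p(n-1) + q) - 4n + 2.
Matching the n-coefficient: p = 5p - 4 ⇒ p = 1.
Matching constants: q = -5p + 5q + 2 ⇒ q = \frac{3}{4}.
General: h(n) = A·(5)^n + n + \frac{3}{4}.
Apply h(0) = -6: A + \frac{3}{4} = -6 ⇒ A = - \frac{27}{4}.
So h(n) = - \frac{27 \cdot 5^{n}}{4} + n + \frac{3}{4}.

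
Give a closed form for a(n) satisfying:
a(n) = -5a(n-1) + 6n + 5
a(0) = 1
First-order linear with linear forcing.
Homogeneous solution: a_h(n) = A·(-5)^n.
Try particular a_p(n) = pn + q. Substituting:
  pn + q = -5(p(n-1) + q) + 6n + 5.
Matching the n-coefficient: p = -5p + 6 ⇒ p = 1.
Matching constants: q = 5p - 5q + 5 ⇒ q = \frac{5}{3}.
General: a(n) = A·(-5)^n + n + \frac{5}{3}.
Apply a(0) = 1: A + \frac{5}{3} = 1 ⇒ A = - \frac{2}{3}.
So a(n) = - \frac{2 \left(-5\right)^{n}}{3} + n + \frac{5}{3}.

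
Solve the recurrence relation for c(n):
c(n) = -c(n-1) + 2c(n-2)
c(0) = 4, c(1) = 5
Characteristic equation: x² + x - 2 = 0, which factors as (x - (-2))(x - (1)) = 0.
Roots r₁ = -2, r₂ = 1 (distinct).
General solution: c(n) = A·(-2)^n + B·(1)^n.
From c(0) = 4: A + B = 4.
From c(1) = 5: -2A + B = 5.
Solving: A = - \frac{1}{3}, B = \frac{13}{3}.
So c(n) = \frac{13}{3} - \frac{\left(-2\right)^{n}}{3}.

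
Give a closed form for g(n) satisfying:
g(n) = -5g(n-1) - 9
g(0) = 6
First-order linear non-homogeneous.
Homogeneous solution: g_h(n) = A·(-5)^n.
Try constant particular solution g_p = K: K = -5K - 9 ⇒ K = - \frac{3}{2}.
General: g(n) = A·(-5)^n - \frac{3}{2}.
Apply g(0) = 6: A - \frac{3}{2} = 6 ⇒ A = \frac{15}{2}.
So g(n) = \frac{15 \left(-5\right)^{n}}{2} - \frac{3}{2}.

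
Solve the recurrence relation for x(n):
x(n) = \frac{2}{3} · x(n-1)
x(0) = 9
Pure geometric recurrence with ratio \frac{2}{3}.
By induction x(n) = x(0) · (\frac{2}{3})^n = 9 \left(\frac{2}{3}\right)^{n}.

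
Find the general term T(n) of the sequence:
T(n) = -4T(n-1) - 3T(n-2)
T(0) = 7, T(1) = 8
Characteristic equation: x² + 4x + 3 = 0, which factors as (x - (-3))(x - (-1)) = 0.
Roots r₁ = -3, r₂ = -1 (distinct).
General solution: T(n) = A·(-3)^n + B·(-1)^n.
From T(0) = 7: A + B = 7.
From T(1) = 8: -3A - B = 8.
Solving: A = - \frac{15}{2}, B = \frac{29}{2}.
So T(n) = \frac{29 \left(-1\right)^{n}}{2} - \frac{15 \left(-3\right)^{n}}{2}.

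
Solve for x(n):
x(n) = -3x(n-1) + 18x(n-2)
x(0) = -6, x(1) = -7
Characteristic equation: x² + 3x - 18 = 0, which factors as (x - (-6))(x - (3)) = 0.
Roots r₁ = -6, r₂ = 3 (distinct).
General solution: x(n) = A·(-6)^n + B·(3)^n.
From x(0) = -6: A + B = -6.
From x(1) = -7: -6A + 3B = -7.
Solving: A = - \frac{11}{9}, B = - \frac{43}{9}.
So x(n) = - \frac{11 \left(-6\right)^{n}}{9} - \frac{43 \cdot 3^{n}}{9}.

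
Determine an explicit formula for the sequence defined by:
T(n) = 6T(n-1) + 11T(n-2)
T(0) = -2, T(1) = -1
Characteristic equation: x² - 6x - 11 = 0.
Discriminant Δ = (6)² + 4·(11) = 80.
Roots r₁,₂ = (6 ± √80)/2, so r₁ = 3 + 2 \sqrt{5}, r₂ = 3 - 2 \sqrt{5}.
General solution: T(n) = A·r₁^n + B·r₂^n.
From the initial conditions, A + B = -2 and r₁A + r₂B = -1.
Since r₁ - r₂ = √80: A = (-1 - (-2)r₂)/√80 = -1 + \frac{\sqrt{5}}{4}, and B = -2 - A = -1 - \frac{\sqrt{5}}{4}.
So T(n) = \left(-1 + \frac{\sqrt{5}}{4}\right)\left(3 + 2 \sqrt{5}\right)^n + \left(-1 - \frac{\sqrt{5}}{4}\right)\left(3 - 2 \sqrt{5}\right)^n.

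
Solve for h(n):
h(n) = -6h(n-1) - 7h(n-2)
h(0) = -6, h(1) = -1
Characteristic equation: x² + 6x + 7 = 0.
Discriminant Δ = (-6)² + 4·(-7) = 8.
Roots r₁,₂ = (-6 ± √8)/2, so r₁ = -3 + \sqrt{2}, r₂ = -3 - \sqrt{2}.
General solution: h(n) = A·r₁^n + B·r₂^n.
From the initial conditions, A + B = -6 and r₁A + r₂B = -1.
Since r₁ - r₂ = √8: A = (-1 - (-6)r₂)/√8 = - \frac{19 \sqrt{2}}{4} - 3, and B = -6 - A = -3 + \frac{19 \sqrt{2}}{4}.
So h(n) = \left(- \frac{19 \sqrt{2}}{4} - 3\right)\left(-3 + \sqrt{2}\right)^n + \left(-3 + \frac{19 \sqrt{2}}{4}\right)\left(-3 - \sqrt{2}\right)^n.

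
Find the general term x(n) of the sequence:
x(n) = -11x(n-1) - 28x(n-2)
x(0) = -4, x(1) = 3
Characteristic equation: x² + 11x + 28 = 0, which factors as (x - (-7))(x - (-4)) = 0.
Roots r₁ = -7, r₂ = -4 (distinct).
General solution: x(n) = A·(-7)^n + B·(-4)^n.
From x(0) = -4: A + B = -4.
From x(1) = 3: -7A - 4B = 3.
Solving: A = \frac{13}{3}, B = - \frac{25}{3}.
So x(n) = - \frac{25 \left(-4\right)^{n}}{3} + \frac{13 \left(-7\right)^{n}}{3}.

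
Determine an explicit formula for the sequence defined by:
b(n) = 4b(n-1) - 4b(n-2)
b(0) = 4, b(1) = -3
Characteristic equation: x² - 4x + 4 = 0, which is (x - (2))².
Repeated root r = 2.
General solution: b(n) = (A + Bn)·(2)^n.
From b(0) = 4: A = 4.
From b(1) = -3: (A + B)·(2) = -3 ⇒ B = - \frac{11}{2}.
So b(n) = \left(4 - \frac{11 n}{2}\right) \cdot (2)^n.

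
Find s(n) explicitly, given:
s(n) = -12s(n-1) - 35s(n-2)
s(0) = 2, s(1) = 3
Characteristic equation: x² + 12x + 35 = 0, which factors as (x - (-5))(x - (-7)) = 0.
Roots r₁ = -5, r₂ = -7 (distinct).
General solution: s(n) = A·(-5)^n + B·(-7)^n.
From s(0) = 2: A + B = 2.
From s(1) = 3: -5A - 7B = 3.
Solving: A = \frac{17}{2}, B = - \frac{13}{2}.
So s(n) = \frac{17 \left(-5\right)^{n}}{2} - \frac{13 \left(-7\right)^{n}}{2}.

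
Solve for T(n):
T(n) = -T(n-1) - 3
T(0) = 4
First-order linear non-homogeneous.
Homogeneous solution: T_h(n) = A·(-1)^n.
Try constant particular solution T_p = K: K = -K - 3 ⇒ K = - \frac{3}{2}.
General: T(n) = A·(-1)^n - \frac{3}{2}.
Apply T(0) = 4: A - \frac{3}{2} = 4 ⇒ A = \frac{11}{2}.
So T(n) = \frac{11 \left(-1\right)^{n}}{2} - \frac{3}{2}.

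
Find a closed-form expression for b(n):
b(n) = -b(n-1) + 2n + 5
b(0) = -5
First-order linear with linear forcing.
Homogeneous solution: b_h(n) = A·(-1)^n.
Try particular b_p(n) = pn + q. Substituting:
  pn + q = -(p(n-1) + q) + 2n + 5.
Matching the n-coefficient: p = -p + 2 ⇒ p = 1.
Matching constants: q = p - q + 5 ⇒ q = 3.
General: b(n) = A·(-1)^n + n + 3.
Apply b(0) = -5: A + 3 = -5 ⇒ A = -8.
So b(n) = - 8 \left(-1\right)^{n} + n + 3.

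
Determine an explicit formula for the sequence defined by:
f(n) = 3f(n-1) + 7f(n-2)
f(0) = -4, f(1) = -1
Characteristic equation: x² - 3x - 7 = 0.
Discriminant Δ = (3)² + 4·(7) = 37.
Roots r₁,₂ = (3 ± √37)/2, so r₁ = \frac{3}{2} + \frac{\sqrt{37}}{2}, r₂ = \frac{3}{2} - \frac{\sqrt{37}}{2}.
General solution: f(n) = A·r₁^n + B·r₂^n.
From the initial conditions, A + B = -4 and r₁A + r₂B = -1.
Since r₁ - r₂ = √37: A = (-1 - (-4)r₂)/√37 = -2 + \frac{5 \sqrt{37}}{37}, and B = -4 - A = -2 - \frac{5 \sqrt{37}}{37}.
So f(n) = \left(-2 + \frac{5 \sqrt{37}}{37}\right)\left(\frac{3}{2} + \frac{\sqrt{37}}{2}\right)^n + \left(-2 - \frac{5 \sqrt{37}}{37}\right)\left(\frac{3}{2} - \frac{\sqrt{37}}{2}\right)^n.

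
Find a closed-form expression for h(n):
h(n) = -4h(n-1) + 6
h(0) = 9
First-order linear non-homogeneous.
Homogeneous solution: h_h(n) = A·(-4)^n.
Try constant particular solution h_p = K: K = -4K + 6 ⇒ K = \frac{6}{5}.
General: h(n) = A·(-4)^n + \frac{6}{5}.
Apply h(0) = 9: A + \frac{6}{5} = 9 ⇒ A = \frac{39}{5}.
So h(n) = \frac{39 \left(-4\right)^{n}}{5} + \frac{6}{5}.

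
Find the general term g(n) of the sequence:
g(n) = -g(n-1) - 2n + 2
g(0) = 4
First-order linear with linear forcing.
Homogeneous solution: g_h(n) = A·(-1)^n.
Try particular g_p(n) = pn + q. Substituting:
  pn + q = -(p(n-1) + q) - 2n + 2.
Matching the n-coefficient: p = -p - 2 ⇒ p = -1.
Matching constants: q = p - q + 2 ⇒ q = \frac{1}{2}.
General: g(n) = A·(-1)^n - n + \frac{1}{2}.
Apply g(0) = 4: A + \frac{1}{2} = 4 ⇒ A = \frac{7}{2}.
So g(n) = \frac{7 \left(-1\right)^{n}}{2} - n + \frac{1}{2}.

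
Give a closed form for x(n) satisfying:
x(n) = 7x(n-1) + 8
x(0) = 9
First-order linear non-homogeneous.
Homogeneous solution: x_h(n) = A·(7)^n.
Try constant particular solution x_p = K: K = 7K + 8 ⇒ K = - \frac{4}{3}.
General: x(n) = A·(7)^n - \frac{4}{3}.
Apply x(0) = 9: A - \frac{4}{3} = 9 ⇒ A = \frac{31}{3}.
So x(n) = \frac{31 \cdot 7^{n}}{3} - \frac{4}{3}.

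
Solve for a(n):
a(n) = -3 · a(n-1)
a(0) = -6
Pure geometric recurrence with ratio -3.
By induction a(n) = a(0) · (-3)^n = - 6 \left(-3\right)^{n}.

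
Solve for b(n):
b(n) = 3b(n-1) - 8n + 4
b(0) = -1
First-order linear with linear forcing.
Homogeneous solution: b_h(n) = A·(3)^n.
Try particular b_p(n) = pn + q. Substituting:
  pn + q = 3(p(n-1) + q) - 8n + 4.
Matching the n-coefficient: p = 3p - 8 ⇒ p = 4.
Matching constants: q = -3p + 3q + 4 ⇒ q = 4.
General: b(n) = A·(3)^n + 4 n + 4.
Apply b(0) = -1: A + 4 = -1 ⇒ A = -5.
So b(n) = - 5 \cdot 3^{n} + 4 n + 4.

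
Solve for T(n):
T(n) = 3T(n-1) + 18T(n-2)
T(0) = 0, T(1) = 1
Characteristic equation: x² - 3x - 18 = 0, which factors as (x - (-3))(x - (6)) = 0.
Roots r₁ = -3, r₂ = 6 (distinct).
General solution: T(n) = A·(-3)^n + B·(6)^n.
From T(0) = 0: A + B = 0.
From T(1) = 1: -3A + 6B = 1.
Solving: A = - \frac{1}{9}, B = \frac{1}{9}.
So T(n) = - \frac{\left(-3\right)^{n}}{9} + \frac{6^{n}}{9}.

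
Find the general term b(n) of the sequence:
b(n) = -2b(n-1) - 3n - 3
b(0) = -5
First-order linear with linear forcing.
Homogeneous solution: b_h(n) = A·(-2)^n.
Try particular b_p(n) = pn + q. Substituting:
  pn + q = -2(p(n-1) + q) - 3n - 3.
Matching the n-coefficient: p = -2p - 3 ⇒ p = -1.
Matching constants: q = 2p - 2q - 3 ⇒ q = - \frac{5}{3}.
General: b(n) = A·(-2)^n - n - \frac{5}{3}.
Apply b(0) = -5: A - \frac{5}{3} = -5 ⇒ A = - \frac{10}{3}.
So b(n) = - \frac{10 \left(-2\right)^{n}}{3} - n - \frac{5}{3}.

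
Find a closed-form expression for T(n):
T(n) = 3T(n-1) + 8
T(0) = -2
First-order linear non-homogeneous.
Homogeneous solution: T_h(n) = A·(3)^n.
Try constant particular solution T_p = K: K = 3K + 8 ⇒ K = -4.
General: T(n) = A·(3)^n - 4.
Apply T(0) = -2: A - 4 = -2 ⇒ A = 2.
So T(n) = 2 \cdot 3^{n} - 4.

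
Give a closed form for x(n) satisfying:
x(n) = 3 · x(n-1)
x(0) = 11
Pure geometric recurrence with ratio 3.
By induction x(n) = x(0) · (3)^n = 11 \cdot 3^{n}.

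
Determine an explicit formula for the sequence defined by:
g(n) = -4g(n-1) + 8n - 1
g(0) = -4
First-order linear with linear forcing.
Homogeneous solution: g_h(n) = A·(-4)^n.
Try particular g_p(n) = pn + q. Substituting:
  pn + q = -4(p(n-1) + q) + 8n - 1.
Matching the n-coefficient: p = -4p + 8 ⇒ p = \frac{8}{5}.
Matching constants: q = 4p - 4q - 1 ⇒ q = \frac{27}{25}.
General: g(n) = A·(-4)^n + \frac{8 n}{5} + \frac{27}{25}.
Apply g(0) = -4: A + \frac{27}{25} = -4 ⇒ A = - \frac{127}{25}.
So g(n) = - \frac{127 \left(-4\right)^{n}}{25} + \frac{8 n}{5} + \frac{27}{25}.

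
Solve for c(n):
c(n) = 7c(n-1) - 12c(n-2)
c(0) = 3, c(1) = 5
Characteristic equation: x² - 7x + 12 = 0, which factors as (x - (4))(x - (3)) = 0.
Roots r₁ = 4, r₂ = 3 (distinct).
General solution: c(n) = A·(4)^n + B·(3)^n.
From c(0) = 3: A + B = 3.
From c(1) = 5: 4A + 3B = 5.
Solving: A = -4, B = 7.
So c(n) = 7 \cdot 3^{n} - 4 \cdot 4^{n}.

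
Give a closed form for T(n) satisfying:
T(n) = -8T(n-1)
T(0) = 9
This is a homogeneous first-order recurrence with ratio -8.
By induction T(n) = T(0) · (-8)^n = 9 \left(-8\right)^{n}.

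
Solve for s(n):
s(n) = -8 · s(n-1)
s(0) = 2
Pure geometric recurrence with ratio -8.
By induction s(n) = s(0) · (-8)^n = 2 \left(-8\right)^{n}.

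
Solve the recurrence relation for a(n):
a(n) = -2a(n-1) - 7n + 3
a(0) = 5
First-order linear with linear forcing.
Homogeneous solution: a_h(n) = A·(-2)^n.
Try particular a_p(n) = pn + q. Substituting:
  pn + q = -2(p(n-1) + q) - 7n + 3.
Matching the n-coefficient: p = -2p - 7 ⇒ p = - \frac{7}{3}.
Matching constants: q = 2p - 2q + 3 ⇒ q = - \frac{5}{9}.
General: a(n) = A·(-2)^n - \frac{7 n}{3} - \frac{5}{9}.
Apply a(0) = 5: A - \frac{5}{9} = 5 ⇒ A = \frac{50}{9}.
So a(n) = \frac{50 \left(-2\right)^{n}}{9} - \frac{7 n}{3} - \frac{5}{9}.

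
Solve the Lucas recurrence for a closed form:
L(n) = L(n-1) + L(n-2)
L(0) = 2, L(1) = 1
This is the Lucas sequence.
Characteristic equation: x² - x - 1 = 0; roots r₁ = \frac{1}{2} + \frac{\sqrt{5}}{2}, r₂ = \frac{1}{2} - \frac{\sqrt{5}}{2}.
General: L(n) = A·r₁^n + B·r₂^n. Solving with L(0)=2, L(1)=1 gives A = 1, B = 1.
So L(n) = 2^{- n} \left(\left(1 - \sqrt{5}\right)^{n} + \left(1 + \sqrt{5}\right)^{n}\right).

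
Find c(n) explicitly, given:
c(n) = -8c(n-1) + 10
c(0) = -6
First-order linear non-homogeneous.
Homogeneous solution: c_h(n) = A·(-8)^n.
Try constant particular solution c_p = K: K = -8K + 10 ⇒ K = \frac{10}{9}.
General: c(n) = A·(-8)^n + \frac{10}{9}.
Apply c(0) = -6: A + \frac{10}{9} = -6 ⇒ A = - \frac{64}{9}.
So c(n) = \frac{10}{9} - \frac{64 \left(-8\right)^{n}}{9}.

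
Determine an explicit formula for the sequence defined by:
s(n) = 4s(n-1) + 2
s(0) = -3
First-order linear non-homogeneous.
Homogeneous solution: s_h(n) = A·(4)^n.
Try constant particular solution s_p = K: K = 4K + 2 ⇒ K = - \frac{2}{3}.
General: s(n) = A·(4)^n - \frac{2}{3}.
Apply s(0) = -3: A - \frac{2}{3} = -3 ⇒ A = - \frac{7}{3}.
So s(n) = - \frac{7 \cdot 4^{n}}{3} - \frac{2}{3}.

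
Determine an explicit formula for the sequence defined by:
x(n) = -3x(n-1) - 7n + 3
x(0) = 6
First-order linear with linear forcing.
Homogeneous solution: x_h(n) = A·(-3)^n.
Try particular x_p(n) = pn + q. Substituting:
  pn + q = -3(p(n-1) + q) - 7n + 3.
Matching the n-coefficient: p = -3p - 7 ⇒ p = - \frac{7}{4}.
Matching constants: q = 3p - 3q + 3 ⇒ q = - \frac{9}{16}.
General: x(n) = A·(-3)^n - \frac{7 n}{4} - \frac{9}{16}.
Apply x(0) = 6: A - \frac{9}{16} = 6 ⇒ A = \frac{105}{16}.
So x(n) = \frac{105 \left(-3\right)^{n}}{16} - \frac{7 n}{4} - \frac{9}{16}.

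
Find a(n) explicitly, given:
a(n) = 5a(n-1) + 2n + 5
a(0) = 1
First-order linear with linear forcing.
Homogeneous solution: a_h(n) = A·(5)^n.
Try particular a_p(n) = pn + q. Substituting:
  pn + q = 5(p(n-1) + q) + 2n + 5.
Matching the n-coefficient: p = 5p + 2 ⇒ p = - \frac{1}{2}.
Matching constants: q = -5p + 5q + 5 ⇒ q = - \frac{15}{8}.
General: a(n) = A·(5)^n - \frac{n}{2} - \frac{15}{8}.
Apply a(0) = 1: A - \frac{15}{8} = 1 ⇒ A = \frac{23}{8}.
So a(n) = \frac{23 \cdot 5^{n}}{8} - \frac{n}{2} - \frac{15}{8}.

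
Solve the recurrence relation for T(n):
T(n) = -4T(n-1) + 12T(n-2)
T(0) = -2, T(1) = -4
Characteristic equation: x² + 4x - 12 = 0, which factors as (x - (2))(x - (-6)) = 0.
Roots r₁ = 2, r₂ = -6 (distinct).
General solution: T(n) = A·(2)^n + B·(-6)^n.
From T(0) = -2: A + B = -2.
From T(1) = -4: 2A - 6B = -4.
Solving: A = -2, B = 0.
So T(n) = - 2 \cdot 2^{n}.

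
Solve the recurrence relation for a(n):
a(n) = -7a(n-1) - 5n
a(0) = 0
First-order linear with linear forcing.
Homogeneous solution: a_h(n) = A·(-7)^n.
Try particular a_p(n) = pn + q. Substituting:
  pn + q = -7(p(n-1) + q) - 5n.
Matching the n-coefficient: p = -7p - 5 ⇒ p = - \frac{5}{8}.
Matching constants: q = 7p - 7q ⇒ q = - \frac{35}{64}.
General: a(n) = A·(-7)^n - \frac{5 n}{8} - \frac{35}{64}.
Apply a(0) = 0: A - \frac{35}{64} = 0 ⇒ A = \frac{35}{64}.
So a(n) = \frac{35 \left(-7\right)^{n}}{64} - \frac{5 n}{8} - \frac{35}{64}.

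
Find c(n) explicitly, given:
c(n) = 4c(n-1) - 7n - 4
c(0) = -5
First-order linear with linear forcing.
Homogeneous solution: c_h(n) = A·(4)^n.
Try particular c_p(n) = pn + q. Substituting:
  pn + q = 4(p(n-1) + q) - 7n - 4.
Matching the n-coefficient: p = 4p - 7 ⇒ p = \frac{7}{3}.
Matching constants: q = -4p + 4q - 4 ⇒ q = \frac{40}{9}.
General: c(n) = A·(4)^n + \frac{7 n}{3} + \frac{40}{9}.
Apply c(0) = -5: A + \frac{40}{9} = -5 ⇒ A = - \frac{85}{9}.
So c(n) = - \frac{85 \cdot 4^{n}}{9} + \frac{7 n}{3} + \frac{40}{9}.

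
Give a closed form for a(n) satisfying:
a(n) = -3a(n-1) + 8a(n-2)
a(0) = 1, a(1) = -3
Characteristic equation: x² + 3x - 8 = 0.
Discriminant Δ = (-3)² + 4·(8) = 41.
Roots r₁,₂ = (-3 ± √41)/2, so r₁ = - \frac{3}{2} + \frac{\sqrt{41}}{2}, r₂ = - \frac{\sqrt{41}}{2} - \frac{3}{2}.
General solution: a(n) = A·r₁^n + B·r₂^n.
From the initial conditions, A + B = 1 and r₁A + r₂B = -3.
Since r₁ - r₂ = √41: A = (-3 - (1)r₂)/√41 = \frac{1}{2} - \frac{3 \sqrt{41}}{82}, and B = 1 - A = \frac{3 \sqrt{41}}{82} + \frac{1}{2}.
So a(n) = \left(\frac{1}{2} - \frac{3 \sqrt{41}}{82}\right)\left(- \frac{3}{2} + \frac{\sqrt{41}}{2}\right)^n + \left(\frac{3 \sqrt{41}}{82} + \frac{1}{2}\right)\left(- \frac{\sqrt{41}}{2} - \frac{3}{2}\right)^n.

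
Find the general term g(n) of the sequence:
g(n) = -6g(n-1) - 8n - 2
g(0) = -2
First-order linear with linear forcing.
Homogeneous solution: g_h(n) = A·(-6)^n.
Try particular g_p(n) = pn + q. Substituting:
  pn + q = -6(p(n-1) + q) - 8n - 2.
Matching the n-coefficient: p = -6p - 8 ⇒ p = - \frac{8}{7}.
Matching constants: q = 6p - 6q - 2 ⇒ q = - \frac{62}{49}.
General: g(n) = A·(-6)^n - \frac{8 n}{7} - \frac{62}{49}.
Apply g(0) = -2: A - \frac{62}{49} = -2 ⇒ A = - \frac{36}{49}.
So g(n) = - \frac{36 \left(-6\right)^{n}}{49} - \frac{8 n}{7} - \frac{62}{49}.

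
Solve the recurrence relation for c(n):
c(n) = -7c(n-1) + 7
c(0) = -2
First-order linear non-homogeneous.
Homogeneous solution: c_h(n) = A·(-7)^n.
Try constant particular solution c_p = K: K = -7K + 7 ⇒ K = \frac{7}{8}.
General: c(n) = A·(-7)^n + \frac{7}{8}.
Apply c(0) = -2: A + \frac{7}{8} = -2 ⇒ A = - \frac{23}{8}.
So c(n) = \frac{7}{8} - \frac{23 \left(-7\right)^{n}}{8}.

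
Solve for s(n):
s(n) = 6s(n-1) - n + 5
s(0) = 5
First-order linear with linear forcing.
Homogeneous solution: s_h(n) = A·(6)^n.
Try particular s_p(n) = pn + q. Substituting:
  pn + q = 6(p(n-1) + q) - n + 5.
Matching the n-coefficient: p = 6p - 1 ⇒ p = \frac{1}{5}.
Matching constants: q = -6p + 6q + 5 ⇒ q = - \frac{19}{25}.
General: s(n) = A·(6)^n + \frac{n}{5} - \frac{19}{25}.
Apply s(0) = 5: A - \frac{19}{25} = 5 ⇒ A = \frac{144}{25}.
So s(n) = \frac{144 \cdot 6^{n}}{25} + \frac{n}{5} - \frac{19}{25}.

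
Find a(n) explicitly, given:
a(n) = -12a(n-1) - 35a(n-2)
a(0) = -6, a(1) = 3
Characteristic equation: x² + 12x + 35 = 0, which factors as (x - (-5))(x - (-7)) = 0.
Roots r₁ = -5, r₂ = -7 (distinct).
General solution: a(n) = A·(-5)^n + B·(-7)^n.
From a(0) = -6: A + B = -6.
From a(1) = 3: -5A - 7B = 3.
Solving: A = - \frac{39}{2}, B = \frac{27}{2}.
So a(n) = - \frac{39 \left(-5\right)^{n}}{2} + \frac{27 \left(-7\right)^{n}}{2}.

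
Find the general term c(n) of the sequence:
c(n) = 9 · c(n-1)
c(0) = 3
Pure geometric recurrence with ratio 9.
By induction c(n) = c(0) · (9)^n = 3 \cdot 9^{n}.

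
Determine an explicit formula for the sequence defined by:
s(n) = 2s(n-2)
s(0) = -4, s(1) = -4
Characteristic equation: x² - 2 = 0.
Discriminant Δ = (0)² + 4·(2) = 8.
Roots r₁,₂ = (0 ± √8)/2, so r₁ = \sqrt{2}, r₂ = - \sqrt{2}.
General solution: s(n) = A·r₁^n + B·r₂^n.
From the initial conditions, A + B = -4 and r₁A + r₂B = -4.
Since r₁ - r₂ = √8: A = (-4 - (-4)r₂)/√8 = -2 - \sqrt{2}, and B = -4 - A = -2 + \sqrt{2}.
So s(n) = \left(-2 - \sqrt{2}\right)\left(\sqrt{2}\right)^n + \left(-2 + \sqrt{2}\right)\left(- \sqrt{2}\right)^n.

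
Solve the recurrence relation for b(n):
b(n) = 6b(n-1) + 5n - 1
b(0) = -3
First-order linear with linear forcing.
Homogeneous solution: b_h(n) = A·(6)^n.
Try particular b_p(n) = pn + q. Substituting:
  pn + q = 6(p(n-1) + q) + 5n - 1.
Matching the n-coefficient: p = 6p + 5 ⇒ p = -1.
Matching constants: q = -6p + 6q - 1 ⇒ q = -1.
General: b(n) = A·(6)^n - n - 1.
Apply b(0) = -3: A - 1 = -3 ⇒ A = -2.
So b(n) = - 2 \cdot 6^{n} - n - 1.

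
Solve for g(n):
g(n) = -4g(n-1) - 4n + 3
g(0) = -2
First-order linear with linear forcing.
Homogeneous solution: g_h(n) = A·(-4)^n.
Try particular g_p(n) = pn + q. Substituting:
  pn + q = -4(p(n-1) + q) - 4n + 3.
Matching the n-coefficient: p = -4p - 4 ⇒ p = - \frac{4}{5}.
Matching constants: q = 4p - 4q + 3 ⇒ q = - \frac{1}{25}.
General: g(n) = A·(-4)^n - \frac{4 n}{5} - \frac{1}{25}.
Apply g(0) = -2: A - \frac{1}{25} = -2 ⇒ A = - \frac{49}{25}.
So g(n) = - \frac{49 \left(-4\right)^{n}}{25} - \frac{4 n}{5} - \frac{1}{25}.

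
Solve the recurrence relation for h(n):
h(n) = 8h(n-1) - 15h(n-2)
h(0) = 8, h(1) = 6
Characteristic equation: x² - 8x + 15 = 0, which factors as (x - (3))(x - (5)) = 0.
Roots r₁ = 3, r₂ = 5 (distinct).
General solution: h(n) = A·(3)^n + B·(5)^n.
From h(0) = 8: A + B = 8.
From h(1) = 6: 3A + 5B = 6.
Solving: A = 17, B = -9.
So h(n) = 17 \cdot 3^{n} - 9 \cdot 5^{n}.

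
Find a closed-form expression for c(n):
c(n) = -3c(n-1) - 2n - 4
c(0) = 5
First-order linear with linear forcing.
Homogeneous solution: c_h(n) = A·(-3)^n.
Try particular c_p(n) = pn + q. Substituting:
  pn + q = -3(p(n-1) + q) - 2n - 4.
Matching the n-coefficient: p = -3p - 2 ⇒ p = - \frac{1}{2}.
Matching constants: q = 3p - 3q - 4 ⇒ q = - \frac{11}{8}.
General: c(n) = A·(-3)^n - \frac{n}{2} - \frac{11}{8}.
Apply c(0) = 5: A - \frac{11}{8} = 5 ⇒ A = \frac{51}{8}.
So c(n) = \frac{51 \left(-3\right)^{n}}{8} - \frac{n}{2} - \frac{11}{8}.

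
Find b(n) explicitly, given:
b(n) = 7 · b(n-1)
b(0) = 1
Pure geometric recurrence with ratio 7.
By induction b(n) = b(0) · (7)^n = 7^{n}.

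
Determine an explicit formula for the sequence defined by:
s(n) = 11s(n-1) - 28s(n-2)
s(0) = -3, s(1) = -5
Characteristic equation: x² - 11x + 28 = 0, which factors as (x - (7))(x - (4)) = 0.
Roots r₁ = 7, r₂ = 4 (distinct).
General solution: s(n) = A·(7)^n + B·(4)^n.
From s(0) = -3: A + B = -3.
From s(1) = -5: 7A + 4B = -5.
Solving: A = \frac{7}{3}, B = - \frac{16}{3}.
So s(n) = - \frac{16 \cdot 4^{n}}{3} + \frac{7 \cdot 7^{n}}{3}.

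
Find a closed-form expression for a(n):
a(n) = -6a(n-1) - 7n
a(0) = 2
First-order linear with linear forcing.
Homogeneous solution: a_h(n) = A·(-6)^n.
Try particular a_p(n) = pn + q. Substituting:
  pn + q = -6(p(n-1) + q) - 7n.
Matching the n-coefficient: p = -6p - 7 ⇒ p = -1.
Matching constants: q = 6p - 6q ⇒ q = - \frac{6}{7}.
General: a(n) = A·(-6)^n - n - \frac{6}{7}.
Apply a(0) = 2: A - \frac{6}{7} = 2 ⇒ A = \frac{20}{7}.
So a(n) = \frac{20 \left(-6\right)^{n}}{7} - n - \frac{6}{7}.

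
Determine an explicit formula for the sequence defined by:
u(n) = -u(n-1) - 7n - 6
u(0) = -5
First-order linear with linear forcing.
Homogeneous solution: u_h(n) = A·(-1)^n.
Try particular u_p(n) = pn + q. Substituting:
  pn + q = -(p(n-1) + q) - 7n - 6.
Matching the n-coefficient: p = -p - 7 ⇒ p = - \frac{7}{2}.
Matching constants: q = p - q - 6 ⇒ q = - \frac{19}{4}.
General: u(n) = A·(-1)^n - \frac{7 n}{2} - \frac{19}{4}.
Apply u(0) = -5: A - \frac{19}{4} = -5 ⇒ A = - \frac{1}{4}.
So u(n) = - \frac{\left(-1\right)^{n}}{4} - \frac{7 n}{2} - \frac{19}{4}.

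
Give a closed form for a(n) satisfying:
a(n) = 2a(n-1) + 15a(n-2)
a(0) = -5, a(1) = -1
Characteristic equation: x² - 2x - 15 = 0, which factors as (x - (-3))(x - (5)) = 0.
Roots r₁ = -3, r₂ = 5 (distinct).
General solution: a(n) = A·(-3)^n + B·(5)^n.
From a(0) = -5: A + B = -5.
From a(1) = -1: -3A + 5B = -1.
Solving: A = -3, B = -2.
So a(n) = - 3 \left(-3\right)^{n} - 2 \cdot 5^{n}.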